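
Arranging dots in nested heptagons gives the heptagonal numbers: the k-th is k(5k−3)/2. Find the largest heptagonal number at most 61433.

Solve n(5n−3)/2 ≤ 61433 for integer n.
n = 157 gives 61387 ≤ 61433, while n = 158 gives 62173 > 61433; so the answer is 61387.

61387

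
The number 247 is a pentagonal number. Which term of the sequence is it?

13

Set n(3n−1)/2 = 247, giving 3n² − n − 494 = 0.
So n = (1 + 77) / 6 = 78/6 = 13.
Check: 13·(3·13 − 1)/2 = 247. ✓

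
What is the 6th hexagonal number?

66

The 6th hexagonal number is n(2n−1) with n = 6.
6·(2·6 − 1) = 6·11 = 66.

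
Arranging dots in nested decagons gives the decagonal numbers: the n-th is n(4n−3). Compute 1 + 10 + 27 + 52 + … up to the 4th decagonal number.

90

Σ i(4i−3) = 4Σi² − 3Σi over i = 1..4.
Σi = 10 and Σi² = 30.
4·30 − 3·10 = 90.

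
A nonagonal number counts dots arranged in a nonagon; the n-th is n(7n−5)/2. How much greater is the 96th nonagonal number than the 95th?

Consecutive nonagonal numbers differ by 7n − 6: here 7·96 − 6 = 666.

666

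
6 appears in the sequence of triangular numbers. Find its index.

3

Set n(n+1)/2 = 6, giving n² + n − 12 = 0.
So n = (-1 + 7) / 2 = 6/2 = 3.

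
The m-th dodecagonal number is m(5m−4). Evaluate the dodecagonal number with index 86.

36636

The 86th dodecagonal number is n(5n−4) with n = 86.
86·(5·86 − 4) = 86·426 = 36636.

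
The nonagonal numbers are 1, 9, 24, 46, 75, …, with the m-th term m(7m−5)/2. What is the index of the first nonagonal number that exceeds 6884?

Solve n(7n−5)/2 > 6884 for integer n.
The largest n with value ≤ 6884 is 44 (since 6666 ≤ 6884 < 6975), so the first above is n = 45, value 6975.

45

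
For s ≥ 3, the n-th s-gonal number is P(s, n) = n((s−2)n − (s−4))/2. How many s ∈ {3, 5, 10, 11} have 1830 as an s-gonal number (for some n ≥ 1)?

1

s = 3: P(3, 60) = 1830. ✓
s = 5: P(5, 35) = 1820 and P(5, 36) = 1926; 1830 is not s-gonal.
s = 10: P(10, 21) = 1701 and P(10, 22) = 1870; 1830 is not s-gonal.
s = 11: P(11, 20) = 1730 and P(11, 21) = 1911; 1830 is not s-gonal.
Hits: s ∈ {3} → 1.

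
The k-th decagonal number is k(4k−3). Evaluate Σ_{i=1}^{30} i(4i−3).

36425

Σ i(4i−3) = 4Σi² − 3Σi over i = 1..30.
Σi = 465 and Σi² = 9455.
4·9455 − 3·465 = 36425.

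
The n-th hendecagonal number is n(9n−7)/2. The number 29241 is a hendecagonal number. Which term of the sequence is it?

81

Set n(9n−7)/2 = 29241, giving 9n² − 7n − 58482 = 0.
The discriminant is 49 + 72·29241 = 2105401, and √2105401 = 1451.
So n = (7 + 1451) / 18 = 1458/18 = 81.
Check: 81·(9·81 − 7)/2 = 29241. ✓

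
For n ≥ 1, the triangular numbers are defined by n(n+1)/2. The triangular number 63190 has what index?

Set n(n+1)/2 = 63190, giving n² + n − 126380 = 0.
So n = (-1 + 711) / 2 = 710/2 = 355.

355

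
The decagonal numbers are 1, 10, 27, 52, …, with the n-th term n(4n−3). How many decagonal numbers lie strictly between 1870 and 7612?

The n-th decagonal number is n(4n−3).
Smallest index with value > 1870: n = 23 (giving 2047).
Largest index with value < 7612: n = 43 (giving 7267).
Indices 23 through 43: 21 terms.

21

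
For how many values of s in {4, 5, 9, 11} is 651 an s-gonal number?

s = 4: P(4, 25) = 625 and P(4, 26) = 676; 651 is not s-gonal.
s = 5: P(5, 21) = 651. ✓
s = 9: P(9, 14) = 651. ✓
s = 11: P(11, 12) = 606 and P(11, 13) = 715; 651 is not s-gonal.
Hits: s ∈ {5, 9} → 2.

2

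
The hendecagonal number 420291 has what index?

306

Set n(9n−7)/2 = 420291, giving 9n² − 7n − 840582 = 0.
The discriminant is 49 + 72·420291 = 30261001, and √30261001 = 5501.
So n = (7 + 5501) / 18 = 5508/18 = 306.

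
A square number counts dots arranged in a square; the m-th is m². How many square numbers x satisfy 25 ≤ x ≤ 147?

8

The n-th square number is n².
Smallest index with value ≥ 25: n = 5 (giving 25).
Largest index with value ≤ 147: n = 12 (giving 144).
Indices 5 through 12: 8 terms.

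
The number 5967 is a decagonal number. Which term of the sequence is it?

39

Set n(4n−3) = 5967, giving 4n² − 3n − 5967 = 0.
The discriminant is 9 + 16·5967 = 95481, and √95481 = 309.
So n = (3 + 309) / 8 = 312/8 = 39.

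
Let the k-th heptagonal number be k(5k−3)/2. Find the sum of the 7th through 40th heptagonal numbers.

Σ i(5i−3)/2 = (5Σi² − 3Σi) / 2 over i = 7..40.
Σi = 820 − 21 = 799 and Σi² = 22140 − 91 = 22049.
(5·22049 − 3·799) / 2 = 107848/2 = 53924.

53924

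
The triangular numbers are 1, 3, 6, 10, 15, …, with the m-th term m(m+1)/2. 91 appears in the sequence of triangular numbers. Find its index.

Set n(n+1)/2 = 91, giving n² + n − 182 = 0.
So n = (-1 + 27) / 2 = 26/2 = 13.

13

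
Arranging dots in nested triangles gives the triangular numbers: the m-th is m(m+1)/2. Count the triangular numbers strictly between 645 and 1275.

The n-th triangular number is n(n+1)/2.
Smallest index with value > 645: n = 36 (giving 666).
Largest index with value < 1275: n = 49 (giving 1225).
Indices 36 through 49: 14 terms.

14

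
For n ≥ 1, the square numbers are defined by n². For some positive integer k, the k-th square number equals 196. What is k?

We need n² = 196, so n = √196 = 14.
Check: 14² = 196. ✓

14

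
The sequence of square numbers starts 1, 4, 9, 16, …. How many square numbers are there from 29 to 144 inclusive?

The n-th square number is n².
Smallest index with value ≥ 29: n = 6 (giving 36).
Largest index with value ≤ 144: n = 12 (giving 144).
Indices 6 through 12: 7 terms.

7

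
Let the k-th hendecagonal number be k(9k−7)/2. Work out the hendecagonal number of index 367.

604816

The 367th hendecagonal number is n(9n−7)/2 with n = 367.
367·(9·367 − 7)/2 = 367·3296/2 = 367·1648 = 604816.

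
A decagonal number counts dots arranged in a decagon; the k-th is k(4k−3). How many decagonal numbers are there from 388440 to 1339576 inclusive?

268

The n-th decagonal number is n(4n−3).
Smallest index with value ≥ 388440: n = 312 (giving 388440).
Largest index with value ≤ 1339576: n = 579 (giving 1339227).
Indices 312 through 579: 268 terms.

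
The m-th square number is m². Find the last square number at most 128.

Solve n² ≤ 128 for integer n.
n = 11 gives 121 ≤ 128, while n = 12 gives 144 > 128; so the answer is 121.

121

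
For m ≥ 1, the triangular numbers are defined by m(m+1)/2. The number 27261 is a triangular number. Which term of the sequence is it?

233

Set n(n+1)/2 = 27261, giving n² + n − 54522 = 0.
The discriminant is 1 + 8·27261 = 218089, and √218089 = 467.
So n = (-1 + 467) / 2 = 466/2 = 233.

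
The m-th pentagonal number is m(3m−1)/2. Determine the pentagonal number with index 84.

The 84th pentagonal number is n(3n−1)/2 with n = 84.
84·(3·84 − 1)/2 = 84·251/2 = 10542.

10542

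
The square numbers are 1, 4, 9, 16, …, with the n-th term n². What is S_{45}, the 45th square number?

2025

The 45th square number is n² with n = 45.
45² = 2025.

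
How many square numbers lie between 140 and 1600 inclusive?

The n-th square number is n².
Smallest index with value ≥ 140: n = 12 (giving 144).
Largest index with value ≤ 1600: n = 40 (giving 1600).
Indices 12 through 40: 29 terms.

29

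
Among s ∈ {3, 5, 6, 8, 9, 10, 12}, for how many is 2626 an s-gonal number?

s = 3: P(3, 71) = 2556 and P(3, 72) = 2628; 2626 is not s-gonal.
s = 5: P(5, 42) = 2625 and P(5, 43) = 2752; 2626 is not s-gonal.
s = 6: P(6, 36) = 2556 and P(6, 37) = 2701; 2626 is not s-gonal.
s = 8: P(8, 29) = 2465 and P(8, 30) = 2640; 2626 is not s-gonal.
s = 9: P(9, 27) = 2484 and P(9, 28) = 2674; 2626 is not s-gonal.
s = 10: P(10, 26) = 2626. ✓
s = 12: P(12, 23) = 2553 and P(12, 24) = 2784; 2626 is not s-gonal.
Hits: s ∈ {10} → 1.

1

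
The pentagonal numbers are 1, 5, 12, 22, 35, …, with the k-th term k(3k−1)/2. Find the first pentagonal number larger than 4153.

Solve n(3n−1)/2 > 4153 for integer n.
The largest n with value ≤ 4153 is 52 (since 4030 ≤ 4153 < 4187), so the first above is n = 53, value 4187.

4187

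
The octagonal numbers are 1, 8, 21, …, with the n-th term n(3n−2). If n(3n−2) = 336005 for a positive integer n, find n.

Set n(3n−2) = 336005, giving 3n² − 2n − 336005 = 0.
So n = (2 + 2008) / 6 = 2010/6 = 335.
Check: 335·(3·335 − 2) = 336005. ✓

335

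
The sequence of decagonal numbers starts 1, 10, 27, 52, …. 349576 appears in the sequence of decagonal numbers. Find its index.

Set n(4n−3) = 349576, giving 4n² − 3n − 349576 = 0.
The discriminant is 9 + 16·349576 = 5593225, and √5593225 = 2365.
So n = (3 + 2365) / 8 = 2368/8 = 296.
Check: 296·(4·296 − 3) = 349576. ✓

296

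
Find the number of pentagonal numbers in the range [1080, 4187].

27

The n-th pentagonal number is n(3n−1)/2.
Smallest index with value ≥ 1080: n = 27 (giving 1080).
Largest index with value ≤ 4187: n = 53 (giving 4187).
Indices 27 through 53: 27 terms.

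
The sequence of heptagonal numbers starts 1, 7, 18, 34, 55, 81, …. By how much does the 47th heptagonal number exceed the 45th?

457

47·(5·47 − 3)/2 = 5452 and 45·(5·45 − 3)/2 = 4995.
Difference: 5452 − 4995 = 457.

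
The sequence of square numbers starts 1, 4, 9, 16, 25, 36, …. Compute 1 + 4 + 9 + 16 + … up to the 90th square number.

247065

Σ_{i=1}^{90} i² = 90·91·181/6 = 247065.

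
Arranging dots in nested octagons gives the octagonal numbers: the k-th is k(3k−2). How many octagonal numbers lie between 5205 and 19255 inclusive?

39

The n-th octagonal number is n(3n−2).
Smallest index with value ≥ 5205: n = 42 (giving 5208).
Largest index with value ≤ 19255: n = 80 (giving 19040).
Indices 42 through 80: 39 terms.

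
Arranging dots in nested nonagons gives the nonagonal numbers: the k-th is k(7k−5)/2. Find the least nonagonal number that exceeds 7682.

Solve n(7n−5)/2 > 7682 for integer n.
The largest n with value ≤ 7682 is 47 (since 7614 ≤ 7682 < 7944), so the first above is n = 48, value 7944.

7944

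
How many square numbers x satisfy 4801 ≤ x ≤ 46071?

The n-th square number is n².
Smallest index with value ≥ 4801: n = 70 (giving 4900).
Largest index with value ≤ 46071: n = 214 (giving 45796).
Indices 70 through 214: 145 terms.

145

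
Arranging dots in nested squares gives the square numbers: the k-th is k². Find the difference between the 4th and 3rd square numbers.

n² − (n−1)² = 2n − 1, so 4² − 3² = 2·4 − 1 = 7.

7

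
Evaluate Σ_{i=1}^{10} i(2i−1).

Σ i(2i−1) = 2Σi² − Σi over i = 1..10.
Σi = 55 and Σi² = 385.
2·385 − 1·55 = 715.

715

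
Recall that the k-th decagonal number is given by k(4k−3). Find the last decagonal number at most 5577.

5365

Solve n(4n−3) ≤ 5577 for integer n.
n = 37 gives 5365 ≤ 5577, while n = 38 gives 5662 > 5577; so the answer is 5365.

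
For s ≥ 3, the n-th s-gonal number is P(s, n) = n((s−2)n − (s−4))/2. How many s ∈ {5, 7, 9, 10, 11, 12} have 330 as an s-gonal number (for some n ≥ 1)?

1

s = 5: P(5, 15) = 330. ✓
s = 7: P(7, 11) = 286 and P(7, 12) = 342; 330 is not s-gonal.
s = 9: P(9, 10) = 325 and P(9, 11) = 396; 330 is not s-gonal.
s = 10: P(10, 9) = 297 and P(10, 10) = 370; 330 is not s-gonal.
s = 11: P(11, 8) = 260 and P(11, 9) = 333; 330 is not s-gonal.
s = 12: P(12, 8) = 288 and P(12, 9) = 369; 330 is not s-gonal.
Hits: s ∈ {5} → 1.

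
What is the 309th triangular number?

The 309th triangular number is n(n+1)/2 with n = 309.
309·310/2 = 95790/2 = 47895.

47895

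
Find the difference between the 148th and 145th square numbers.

148² = 21904 and 145² = 21025.
Difference: 21904 − 21025 = 879.

879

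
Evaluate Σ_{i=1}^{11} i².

506

Σ_{i=1}^{11} i² = 11·12·23/6 = 506.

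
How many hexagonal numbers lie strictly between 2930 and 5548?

The n-th hexagonal number is n(2n−1).
Smallest index with value > 2930: n = 39 (giving 3003).
Largest index with value < 5548: n = 52 (giving 5356).
Indices 39 through 52: 14 terms.

14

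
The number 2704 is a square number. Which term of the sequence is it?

52

We need n² = 2704, so n = √2704 = 52.
Check: 52² = 2704. ✓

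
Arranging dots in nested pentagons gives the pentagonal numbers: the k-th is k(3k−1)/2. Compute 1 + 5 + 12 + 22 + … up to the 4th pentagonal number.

Σ i(3i−1)/2 = (3Σi² − Σi) / 2 over i = 1..4.
Σi = 10 and Σi² = 30.
(3·30 − 1·10) / 2 = 80/2 = 40.

40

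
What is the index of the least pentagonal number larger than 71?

Solve n(3n−1)/2 > 71 for integer n.
The largest n with value ≤ 71 is 7 (since 70 ≤ 71 < 92), so the first above is n = 8, value 92.

8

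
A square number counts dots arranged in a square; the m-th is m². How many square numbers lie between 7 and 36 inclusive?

The n-th square number is n².
Smallest index with value ≥ 7: n = 3 (giving 9).
Largest index with value ≤ 36: n = 6 (giving 36).
Indices 3 through 6: 4 terms.

4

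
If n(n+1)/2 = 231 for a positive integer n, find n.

Set n(n+1)/2 = 231, giving n² + n − 462 = 0.
The discriminant is 1 + 8·231 = 1849, and √1849 = 43.
So n = (-1 + 43) / 2 = 42/2 = 21.

21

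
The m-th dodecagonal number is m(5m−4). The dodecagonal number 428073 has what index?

Set n(5n−4) = 428073, giving 5n² − 4n − 428073 = 0.
The discriminant is 16 + 20·428073 = 8561476, and √8561476 = 2926.
So n = (4 + 2926) / 10 = 2930/10 = 293.

293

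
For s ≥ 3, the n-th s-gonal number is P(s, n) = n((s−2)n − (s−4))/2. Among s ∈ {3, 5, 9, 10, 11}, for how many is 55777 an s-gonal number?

1

s = 3: P(3, 333) = 55611 and P(3, 334) = 55945; 55777 is not s-gonal.
s = 5: P(5, 193) = 55777. ✓
s = 9: P(9, 126) = 55251 and P(9, 127) = 56134; 55777 is not s-gonal.
s = 10: P(10, 118) = 55342 and P(10, 119) = 56287; 55777 is not s-gonal.
s = 11: P(11, 111) = 55056 and P(11, 112) = 56056; 55777 is not s-gonal.
Hits: s ∈ {5} → 1.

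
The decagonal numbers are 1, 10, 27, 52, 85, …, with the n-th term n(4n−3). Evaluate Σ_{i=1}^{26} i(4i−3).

23751

Σ i(4i−3) = 4Σi² − 3Σi over i = 1..26.
Σi = 351 and Σi² = 6201.
4·6201 − 3·351 = 23751.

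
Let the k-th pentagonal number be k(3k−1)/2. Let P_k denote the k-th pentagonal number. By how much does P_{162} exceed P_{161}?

484

Consecutive pentagonal numbers differ by 3n − 2: here 3·162 − 2 = 484.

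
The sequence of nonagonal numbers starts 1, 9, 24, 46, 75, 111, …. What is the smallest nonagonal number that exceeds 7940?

Solve n(7n−5)/2 > 7940 for integer n.
The largest n with value ≤ 7940 is 47 (since 7614 ≤ 7940 < 7944), so the first above is n = 48, value 7944.

7944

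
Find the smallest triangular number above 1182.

Solve n(n+1)/2 > 1182 for integer n.
The largest n with value ≤ 1182 is 48 (since 1176 ≤ 1182 < 1225), so the first above is n = 49, value 1225.

1225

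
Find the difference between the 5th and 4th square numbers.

n² − (n−1)² = 2n − 1, so 5² − 4² = 2·5 − 1 = 9.

9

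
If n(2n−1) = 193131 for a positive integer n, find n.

Set n(2n−1) = 193131, giving 2n² − n − 193131 = 0.
The discriminant is 1 + 8·193131 = 1545049, and √1545049 = 1243.
So n = (1 + 1243) / 4 = 1244/4 = 311.
Check: 311·(2·311 − 1) = 193131. ✓

311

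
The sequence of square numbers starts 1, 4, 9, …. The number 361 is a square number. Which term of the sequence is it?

We need n² = 361, so n = √361 = 19.

19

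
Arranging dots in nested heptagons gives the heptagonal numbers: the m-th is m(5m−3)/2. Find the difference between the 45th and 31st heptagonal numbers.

45·(5·45 − 3)/2 = 4995 and 31·(5·31 − 3)/2 = 2356.
Difference: 4995 − 2356 = 2639.

2639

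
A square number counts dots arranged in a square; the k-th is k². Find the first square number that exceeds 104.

121

Solve n² > 104 for integer n.
The largest n with value ≤ 104 is 10 (since 100 ≤ 104 < 121), so the first above is n = 11, value 121.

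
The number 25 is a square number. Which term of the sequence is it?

5

We need n² = 25, so n = √25 = 5.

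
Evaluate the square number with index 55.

55² = 3025.

3025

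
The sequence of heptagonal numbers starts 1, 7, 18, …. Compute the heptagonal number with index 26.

1651

The 26th heptagonal number is n(5n−3)/2 with n = 26.
26·(5·26 − 3)/2 = 26·127/2 = 1651.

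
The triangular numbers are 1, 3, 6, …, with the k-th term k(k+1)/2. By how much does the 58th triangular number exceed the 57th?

58

Consecutive triangular numbers differ by n: T_{58} − T_{57} = 58.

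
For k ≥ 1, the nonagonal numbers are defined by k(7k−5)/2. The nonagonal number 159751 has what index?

Set n(7n−5)/2 = 159751, giving 7n² − 5n − 319502 = 0.
So n = (5 + 2991) / 14 = 2996/14 = 214.
Check: 214·(7·214 − 5)/2 = 159751. ✓

214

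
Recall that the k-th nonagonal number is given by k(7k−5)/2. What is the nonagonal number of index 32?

3504

The 32nd nonagonal number is n(7n−5)/2 with n = 32.
32·(7·32 − 5)/2 = 32·219/2 = 3504.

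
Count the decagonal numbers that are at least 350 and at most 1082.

7

The n-th decagonal number is n(4n−3).
Smallest index with value ≥ 350: n = 10 (giving 370).
Largest index with value ≤ 1082: n = 16 (giving 976).
Indices 10 through 16: 7 terms.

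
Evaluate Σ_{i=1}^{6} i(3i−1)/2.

126

Σ i(3i−1)/2 = (3Σi² − Σi) / 2 over i = 1..6.
Σi = 21 and Σi² = 91.
(3·91 − 1·21) / 2 = 252/2 = 126.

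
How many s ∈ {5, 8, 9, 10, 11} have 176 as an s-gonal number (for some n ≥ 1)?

2

s = 5: P(5, 11) = 176. ✓
s = 8: P(8, 8) = 176. ✓
s = 9: P(9, 7) = 154 and P(9, 8) = 204; 176 is not s-gonal.
s = 10: P(10, 7) = 175 and P(10, 8) = 232; 176 is not s-gonal.
s = 11: P(11, 6) = 141 and P(11, 7) = 196; 176 is not s-gonal.
Hits: s ∈ {5, 8} → 2.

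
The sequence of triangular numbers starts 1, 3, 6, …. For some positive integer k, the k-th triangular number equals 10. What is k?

Set n(n+1)/2 = 10, giving n² + n − 20 = 0.
So n = (-1 + 9) / 2 = 8/2 = 4.

4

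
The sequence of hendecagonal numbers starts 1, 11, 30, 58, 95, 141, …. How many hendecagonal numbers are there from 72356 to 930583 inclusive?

328

The n-th hendecagonal number is n(9n−7)/2.
Smallest index with value ≥ 72356: n = 128 (giving 73280).
Largest index with value ≤ 930583: n = 455 (giving 930020).
Indices 128 through 455: 328 terms.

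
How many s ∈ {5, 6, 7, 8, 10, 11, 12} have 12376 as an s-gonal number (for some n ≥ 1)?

2

s = 5: P(5, 91) = 12376. ✓
s = 6: P(6, 78) = 12090 and P(6, 79) = 12403; 12376 is not s-gonal.
s = 7: P(7, 70) = 12145 and P(7, 71) = 12496; 12376 is not s-gonal.
s = 8: P(8, 64) = 12160 and P(8, 65) = 12545; 12376 is not s-gonal.
s = 10: P(10, 56) = 12376. ✓
s = 11: P(11, 52) = 11986 and P(11, 53) = 12455; 12376 is not s-gonal.
s = 12: P(12, 50) = 12300 and P(12, 51) = 12801; 12376 is not s-gonal.
Hits: s ∈ {5, 10} → 2.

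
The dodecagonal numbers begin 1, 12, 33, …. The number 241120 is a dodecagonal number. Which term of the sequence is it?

Set n(5n−4) = 241120, giving 5n² − 4n − 241120 = 0.
The discriminant is 16 + 20·241120 = 4822416, and √4822416 = 2196.
So n = (4 + 2196) / 10 = 2200/10 = 220.

220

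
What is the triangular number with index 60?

1830

60·61/2 = 3660/2 = 1830.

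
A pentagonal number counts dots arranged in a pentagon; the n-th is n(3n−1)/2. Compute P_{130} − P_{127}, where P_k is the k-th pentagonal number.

130·(3·130 − 1)/2 = 25285 and 127·(3·127 − 1)/2 = 24130.
Difference: 25285 − 24130 = 1155.

1155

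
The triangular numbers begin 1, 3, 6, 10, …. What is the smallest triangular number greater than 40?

Solve n(n+1)/2 > 40 for integer n.
The largest n with value ≤ 40 is 8 (since 36 ≤ 40 < 45), so the first above is n = 9, value 45.

45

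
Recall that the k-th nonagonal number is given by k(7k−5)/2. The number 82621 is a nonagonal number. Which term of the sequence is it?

Set n(7n−5)/2 = 82621, giving 7n² − 5n − 165242 = 0.
So n = (5 + 2151) / 14 = 2156/14 = 154.

154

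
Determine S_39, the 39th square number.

1521

The 39th square number is n² with n = 39.
39² = 1521.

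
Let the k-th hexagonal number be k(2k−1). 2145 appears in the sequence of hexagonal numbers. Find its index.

Set n(2n−1) = 2145, giving 2n² − n − 2145 = 0.
The discriminant is 1 + 8·2145 = 17161, and √17161 = 131.
So n = (1 + 131) / 4 = 132/4 = 33.
Check: 33·(2·33 − 1) = 2145. ✓

33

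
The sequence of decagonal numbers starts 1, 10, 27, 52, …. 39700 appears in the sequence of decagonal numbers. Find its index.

100

Set n(4n−3) = 39700, giving 4n² − 3n − 39700 = 0.
The discriminant is 9 + 16·39700 = 635209, and √635209 = 797.
So n = (3 + 797) / 8 = 800/8 = 100.
Check: 100·(4·100 − 3) = 39700. ✓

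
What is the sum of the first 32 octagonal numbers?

33264

Σ i(3i−2) = 3Σi² − 2Σi over i = 1..32.
Σi = 528 and Σi² = 11440.
3·11440 − 2·528 = 33264.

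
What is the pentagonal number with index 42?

The 42nd pentagonal number is n(3n−1)/2 with n = 42.
42·(3·42 − 1)/2 = 42·125/2 = 2625.

2625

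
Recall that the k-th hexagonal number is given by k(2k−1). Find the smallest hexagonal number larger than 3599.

Solve n(2n−1) > 3599 for integer n.
The largest n with value ≤ 3599 is 42 (since 3486 ≤ 3599 < 3655), so the first above is n = 43, value 3655.

3655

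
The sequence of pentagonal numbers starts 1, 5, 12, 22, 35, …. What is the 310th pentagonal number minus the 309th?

Consecutive pentagonal numbers differ by 3n − 2: here 3·310 − 2 = 928.

928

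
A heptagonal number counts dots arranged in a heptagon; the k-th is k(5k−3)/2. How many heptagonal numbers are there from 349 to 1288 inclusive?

11

The n-th heptagonal number is n(5n−3)/2.
Smallest index with value ≥ 349: n = 13 (giving 403).
Largest index with value ≤ 1288: n = 23 (giving 1288).
Indices 13 through 23: 11 terms.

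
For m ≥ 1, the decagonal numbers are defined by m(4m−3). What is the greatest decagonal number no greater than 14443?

14220

Solve n(4n−3) ≤ 14443 for integer n.
n = 60 gives 14220 ≤ 14443, while n = 61 gives 14701 > 14443; so the answer is 14220.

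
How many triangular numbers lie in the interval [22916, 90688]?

The n-th triangular number is n(n+1)/2.
Smallest index with value ≥ 22916: n = 214 (giving 23005).
Largest index with value ≤ 90688: n = 425 (giving 90525).
Indices 214 through 425: 212 terms.

212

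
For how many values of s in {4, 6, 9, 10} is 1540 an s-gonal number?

s = 4: P(4, 39) = 1521 and P(4, 40) = 1600; 1540 is not s-gonal.
s = 6: P(6, 28) = 1540. ✓
s = 9: P(9, 21) = 1491 and P(9, 22) = 1639; 1540 is not s-gonal.
s = 10: P(10, 20) = 1540. ✓
Hits: s ∈ {6, 10} → 2.

2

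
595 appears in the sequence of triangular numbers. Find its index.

34

Set n(n+1)/2 = 595, giving n² + n − 1190 = 0.
So n = (-1 + 69) / 2 = 68/2 = 34.
Check: 34·35/2 = 595. ✓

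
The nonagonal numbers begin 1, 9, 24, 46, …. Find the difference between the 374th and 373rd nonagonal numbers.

2612

Consecutive nonagonal numbers differ by 7n − 6: here 7·374 − 6 = 2612.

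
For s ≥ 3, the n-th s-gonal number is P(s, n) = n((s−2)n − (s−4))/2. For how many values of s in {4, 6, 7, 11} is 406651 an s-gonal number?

s = 4: P(4, 637) = 405769 and P(4, 638) = 407044; 406651 is not s-gonal.
s = 6: P(6, 451) = 406351 and P(6, 452) = 408156; 406651 is not s-gonal.
s = 7: P(7, 403) = 405418 and P(7, 404) = 407434; 406651 is not s-gonal.
s = 11: P(11, 301) = 406651. ✓
Hits: s ∈ {11} → 1.

1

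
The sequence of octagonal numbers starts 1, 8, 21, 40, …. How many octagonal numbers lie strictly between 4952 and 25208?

The n-th octagonal number is n(3n−2).
Smallest index with value > 4952: n = 41 (giving 4961).
Largest index with value < 25208: n = 91 (giving 24661).
Indices 41 through 91: 51 terms.

51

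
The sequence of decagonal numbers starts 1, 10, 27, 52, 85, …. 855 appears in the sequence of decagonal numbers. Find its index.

15

Set n(4n−3) = 855, giving 4n² − 3n − 855 = 0.
The discriminant is 9 + 16·855 = 13689, and √13689 = 117.
So n = (3 + 117) / 8 = 120/8 = 15.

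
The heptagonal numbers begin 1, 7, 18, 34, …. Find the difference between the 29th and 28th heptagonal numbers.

141

Consecutive heptagonal numbers differ by 5n − 4: here 5·29 − 4 = 141.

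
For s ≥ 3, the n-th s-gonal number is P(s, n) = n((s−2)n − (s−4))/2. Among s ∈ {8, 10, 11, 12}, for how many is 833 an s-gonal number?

2

s = 8: P(8, 17) = 833. ✓
s = 10: P(10, 14) = 742 and P(10, 15) = 855; 833 is not s-gonal.
s = 11: P(11, 14) = 833. ✓
s = 12: P(12, 13) = 793 and P(12, 14) = 924; 833 is not s-gonal.
Hits: s ∈ {8, 11} → 2.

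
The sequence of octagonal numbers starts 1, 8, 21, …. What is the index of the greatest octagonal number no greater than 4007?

36

Solve n(3n−2) ≤ 4007 for integer n.
n = 36 gives 3816 ≤ 4007, while n = 37 gives 4033 > 4007; so the answer is index 36.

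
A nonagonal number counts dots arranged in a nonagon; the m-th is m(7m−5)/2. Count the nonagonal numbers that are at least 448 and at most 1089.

The n-th nonagonal number is n(7n−5)/2.
Smallest index with value ≥ 448: n = 12 (giving 474).
Largest index with value ≤ 1089: n = 18 (giving 1089).
Indices 12 through 18: 7 terms.

7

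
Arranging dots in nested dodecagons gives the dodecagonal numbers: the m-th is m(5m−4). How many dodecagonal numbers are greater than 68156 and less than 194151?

The n-th dodecagonal number is n(5n−4).
Smallest index with value > 68156: n = 118 (giving 69148).
Largest index with value < 194151: n = 197 (giving 193257).
Indices 118 through 197: 80 terms.

80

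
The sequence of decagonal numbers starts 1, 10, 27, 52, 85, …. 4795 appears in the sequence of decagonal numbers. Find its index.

Set n(4n−3) = 4795, giving 4n² − 3n − 4795 = 0.
So n = (3 + 277) / 8 = 280/8 = 35.
Check: 35·(4·35 − 3) = 4795. ✓

35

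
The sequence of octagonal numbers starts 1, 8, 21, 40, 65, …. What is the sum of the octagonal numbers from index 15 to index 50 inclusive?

Σ i(3i−2) = 3Σi² − 2Σi over i = 15..50.
Σi = 1275 − 105 = 1170 and Σi² = 42925 − 1015 = 41910.
3·41910 − 2·1170 = 123390.

123390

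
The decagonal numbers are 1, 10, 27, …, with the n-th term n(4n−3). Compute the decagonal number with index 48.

The 48th decagonal number is n(4n−3) with n = 48.
48·(4·48 − 3) = 48·189 = 9072.

9072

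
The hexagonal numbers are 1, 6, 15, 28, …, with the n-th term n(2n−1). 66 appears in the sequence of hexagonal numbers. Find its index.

6

Set n(2n−1) = 66, giving 2n² − n − 66 = 0.
The discriminant is 1 + 8·66 = 529, and √529 = 23.
So n = (1 + 23) / 4 = 24/4 = 6.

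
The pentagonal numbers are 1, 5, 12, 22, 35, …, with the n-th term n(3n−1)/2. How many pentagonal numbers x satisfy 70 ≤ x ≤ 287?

The n-th pentagonal number is n(3n−1)/2.
Smallest index with value ≥ 70: n = 7 (giving 70).
Largest index with value ≤ 287: n = 14 (giving 287).
Indices 7 through 14: 8 terms.

8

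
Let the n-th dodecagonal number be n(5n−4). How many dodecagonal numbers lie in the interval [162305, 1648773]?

The n-th dodecagonal number is n(5n−4).
Smallest index with value ≥ 162305: n = 181 (giving 163081).
Largest index with value ≤ 1648773: n = 574 (giving 1645084).
Indices 181 through 574: 394 terms.

394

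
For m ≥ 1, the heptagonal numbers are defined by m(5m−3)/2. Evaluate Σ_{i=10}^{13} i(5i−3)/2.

Σ i(5i−3)/2 = (5Σi² − 3Σi) / 2 over i = 10..13.
Σi = 91 − 45 = 46 and Σi² = 819 − 285 = 534.
(5·534 − 3·46) / 2 = 2532/2 = 1266.

1266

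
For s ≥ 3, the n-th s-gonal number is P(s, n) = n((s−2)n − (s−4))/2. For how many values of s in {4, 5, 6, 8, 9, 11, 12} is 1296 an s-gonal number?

1

s = 4: P(4, 36) = 1296. ✓
s = 5: P(5, 29) = 1247 and P(5, 30) = 1335; 1296 is not s-gonal.
s = 6: P(6, 25) = 1225 and P(6, 26) = 1326; 1296 is not s-gonal.
s = 8: P(8, 21) = 1281 and P(8, 22) = 1408; 1296 is not s-gonal.
s = 9: P(9, 19) = 1216 and P(9, 20) = 1350; 1296 is not s-gonal.
s = 11: P(11, 17) = 1241 and P(11, 18) = 1395; 1296 is not s-gonal.
s = 12: P(12, 16) = 1216 and P(12, 17) = 1377; 1296 is not s-gonal.
Hits: s ∈ {4} → 1.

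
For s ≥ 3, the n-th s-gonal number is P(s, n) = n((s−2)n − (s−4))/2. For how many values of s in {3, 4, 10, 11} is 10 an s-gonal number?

2

s = 3: P(3, 4) = 10. ✓
s = 4: P(4, 3) = 9 and P(4, 4) = 16; 10 is not s-gonal.
s = 10: P(10, 2) = 10. ✓
s = 11: P(11, 1) = 1 and P(11, 2) = 11; 10 is not s-gonal.
Hits: s ∈ {3, 10} → 2.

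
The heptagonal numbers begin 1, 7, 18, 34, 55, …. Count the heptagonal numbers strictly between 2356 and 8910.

28

The n-th heptagonal number is n(5n−3)/2.
Smallest index with value > 2356: n = 32 (giving 2512).
Largest index with value < 8910: n = 59 (giving 8614).
Indices 32 through 59: 28 terms.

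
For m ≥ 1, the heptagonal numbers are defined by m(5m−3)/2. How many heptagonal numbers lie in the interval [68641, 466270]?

The n-th heptagonal number is n(5n−3)/2.
Smallest index with value ≥ 68641: n = 166 (giving 68641).
Largest index with value ≤ 466270: n = 432 (giving 465912).
Indices 166 through 432: 267 terms.

267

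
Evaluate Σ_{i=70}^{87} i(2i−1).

221397

Σ i(2i−1) = 2Σi² − Σi over i = 70..87.
Σi = 3828 − 2415 = 1413 and Σi² = 223300 − 111895 = 111405.
2·111405 − 1·1413 = 221397.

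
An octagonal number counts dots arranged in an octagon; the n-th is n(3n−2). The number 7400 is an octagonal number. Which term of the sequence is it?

Set n(3n−2) = 7400, giving 3n² − 2n − 7400 = 0.
The discriminant is 4 + 12·7400 = 88804, and √88804 = 298.
So n = (2 + 298) / 6 = 300/6 = 50.
Check: 50·(3·50 − 2) = 7400. ✓

50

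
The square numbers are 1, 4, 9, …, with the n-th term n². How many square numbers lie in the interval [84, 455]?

12

The n-th square number is n².
Smallest index with value ≥ 84: n = 10 (giving 100).
Largest index with value ≤ 455: n = 21 (giving 441).
Indices 10 through 21: 12 terms.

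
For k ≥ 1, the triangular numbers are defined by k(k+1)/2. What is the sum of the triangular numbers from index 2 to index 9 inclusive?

Σ i(i+1)/2 = (Σi² + Σi) / 2 over i = 2..9.
Σi = 45 − 1 = 44 and Σi² = 285 − 1 = 284.
(1·284 + 1·44) / 2 = 328/2 = 164.

164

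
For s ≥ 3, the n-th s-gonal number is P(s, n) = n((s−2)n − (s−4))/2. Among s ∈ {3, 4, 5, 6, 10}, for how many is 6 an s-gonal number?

s = 3: P(3, 3) = 6. ✓
s = 4: P(4, 2) = 4 and P(4, 3) = 9; 6 is not s-gonal.
s = 5: P(5, 2) = 5 and P(5, 3) = 12; 6 is not s-gonal.
s = 6: P(6, 2) = 6. ✓
s = 10: P(10, 1) = 1 and P(10, 2) = 10; 6 is not s-gonal.
Hits: s ∈ {3, 6} → 2.

2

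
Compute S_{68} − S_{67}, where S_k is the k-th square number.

135

n² − (n−1)² = 2n − 1, so 68² − 67² = 2·68 − 1 = 135.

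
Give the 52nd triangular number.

1378

The 52nd triangular number is n(n+1)/2 with n = 52.
52·53/2 = 2756/2 = 1378.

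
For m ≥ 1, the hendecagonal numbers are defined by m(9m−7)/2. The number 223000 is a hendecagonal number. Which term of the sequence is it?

223

Set n(9n−7)/2 = 223000, giving 9n² − 7n − 446000 = 0.
So n = (7 + 4007) / 18 = 4014/18 = 223.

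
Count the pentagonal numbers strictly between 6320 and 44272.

The n-th pentagonal number is n(3n−1)/2.
Smallest index with value > 6320: n = 66 (giving 6501).
Largest index with value < 44272: n = 171 (giving 43776).
Indices 66 through 171: 106 terms.

106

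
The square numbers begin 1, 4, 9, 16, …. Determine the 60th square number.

3600

60² = 3600.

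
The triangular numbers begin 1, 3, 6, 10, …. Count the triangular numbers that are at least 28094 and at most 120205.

The n-th triangular number is n(n+1)/2.
Smallest index with value ≥ 28094: n = 237 (giving 28203).
Largest index with value ≤ 120205: n = 489 (giving 119805).
Indices 237 through 489: 253 terms.

253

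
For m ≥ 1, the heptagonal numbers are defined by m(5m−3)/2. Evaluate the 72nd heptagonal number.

The 72nd heptagonal number is n(5n−3)/2 with n = 72.
72·(5·72 − 3)/2 = 72·357/2 = 12852.

12852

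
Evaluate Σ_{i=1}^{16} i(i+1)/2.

816

Σ i(i+1)/2 = (Σi² + Σi) / 2 over i = 1..16.
Σi = 136 and Σi² = 1496.
(1·1496 + 1·136) / 2 = 1632/2 = 816.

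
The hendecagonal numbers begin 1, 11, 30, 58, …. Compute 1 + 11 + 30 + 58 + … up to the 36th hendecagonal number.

70596

Σ i(9i−7)/2 = (9Σi² − 7Σi) / 2 over i = 1..36.
Σi = 666 and Σi² = 16206.
(9·16206 − 7·666) / 2 = 141192/2 = 70596.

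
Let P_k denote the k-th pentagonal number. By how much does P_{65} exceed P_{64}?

193

Consecutive pentagonal numbers differ by 3n − 2: here 3·65 − 2 = 193.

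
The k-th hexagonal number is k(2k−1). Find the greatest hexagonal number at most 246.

Solve n(2n−1) ≤ 246 for integer n.
n = 11 gives 231 ≤ 246, while n = 12 gives 276 > 246; so the answer is 231.

231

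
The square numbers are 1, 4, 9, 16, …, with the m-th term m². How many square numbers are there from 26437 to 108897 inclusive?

167

The n-th square number is n².
Smallest index with value ≥ 26437: n = 163 (giving 26569).
Largest index with value ≤ 108897: n = 329 (giving 108241).
Indices 163 through 329: 167 terms.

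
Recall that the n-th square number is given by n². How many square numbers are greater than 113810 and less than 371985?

272

The n-th square number is n².
Smallest index with value > 113810: n = 338 (giving 114244).
Largest index with value < 371985: n = 609 (giving 370881).
Indices 338 through 609: 272 terms.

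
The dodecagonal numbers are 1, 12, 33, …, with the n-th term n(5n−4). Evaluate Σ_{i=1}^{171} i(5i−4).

Σ i(5i−4) = 5Σi² − 4Σi over i = 1..171.
Σi = 14706 and Σi² = 1681386.
5·1681386 − 4·14706 = 8348106.

8348106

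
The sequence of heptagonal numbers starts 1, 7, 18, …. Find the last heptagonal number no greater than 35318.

Solve n(5n−3)/2 ≤ 35318 for integer n.
n = 119 gives 35224 ≤ 35318, while n = 120 gives 35820 > 35318; so the answer is 35224.

35224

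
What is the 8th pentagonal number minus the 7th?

22

Consecutive pentagonal numbers differ by 3n − 2: here 3·8 − 2 = 22.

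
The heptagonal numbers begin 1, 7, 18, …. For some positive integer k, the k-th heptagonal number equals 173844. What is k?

264

Set n(5n−3)/2 = 173844, giving 5n² − 3n − 347688 = 0.
The discriminant is 9 + 40·173844 = 6953769, and √6953769 = 2637.
So n = (3 + 2637) / 10 = 2640/10 = 264.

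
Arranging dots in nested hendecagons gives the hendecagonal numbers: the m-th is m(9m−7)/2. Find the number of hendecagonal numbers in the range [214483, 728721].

184

The n-th hendecagonal number is n(9n−7)/2.
Smallest index with value ≥ 214483: n = 219 (giving 215058).
Largest index with value ≤ 728721: n = 402 (giving 725811).
Indices 219 through 402: 184 terms.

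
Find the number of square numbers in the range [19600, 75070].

134

The n-th square number is n².
Smallest index with value ≥ 19600: n = 140 (giving 19600).
Largest index with value ≤ 75070: n = 273 (giving 74529).
Indices 140 through 273: 134 terms.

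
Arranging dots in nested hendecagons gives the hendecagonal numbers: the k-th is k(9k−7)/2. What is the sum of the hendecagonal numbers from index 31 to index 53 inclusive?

183747

Σ i(9i−7)/2 = (9Σi² − 7Σi) / 2 over i = 31..53.
Σi = 1431 − 465 = 966 and Σi² = 51039 − 9455 = 41584.
(9·41584 − 7·966) / 2 = 367494/2 = 183747.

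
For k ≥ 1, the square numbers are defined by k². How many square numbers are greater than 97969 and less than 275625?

211

The n-th square number is n².
Smallest index with value > 97969: n = 314 (giving 98596).
Largest index with value < 275625: n = 524 (giving 274576).
Indices 314 through 524: 211 terms.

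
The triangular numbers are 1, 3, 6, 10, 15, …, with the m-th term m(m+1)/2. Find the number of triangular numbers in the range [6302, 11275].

The n-th triangular number is n(n+1)/2.
Smallest index with value ≥ 6302: n = 112 (giving 6328).
Largest index with value ≤ 11275: n = 149 (giving 11175).
Indices 112 through 149: 38 terms.

38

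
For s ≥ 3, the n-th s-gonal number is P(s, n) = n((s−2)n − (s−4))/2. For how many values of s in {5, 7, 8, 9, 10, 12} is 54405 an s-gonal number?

2

s = 5: P(5, 190) = 54055 and P(5, 191) = 54626; 54405 is not s-gonal.
s = 7: P(7, 147) = 53802 and P(7, 148) = 54538; 54405 is not s-gonal.
s = 8: P(8, 135) = 54405. ✓
s = 9: P(9, 125) = 54375 and P(9, 126) = 55251; 54405 is not s-gonal.
s = 10: P(10, 117) = 54405. ✓
s = 12: P(12, 104) = 53664 and P(12, 105) = 54705; 54405 is not s-gonal.
Hits: s ∈ {8, 10} → 2.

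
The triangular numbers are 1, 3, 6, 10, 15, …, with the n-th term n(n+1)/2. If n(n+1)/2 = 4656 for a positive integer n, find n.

96

Set n(n+1)/2 = 4656, giving n² + n − 9312 = 0.
The discriminant is 1 + 8·4656 = 37249, and √37249 = 193.
So n = (-1 + 193) / 2 = 192/2 = 96.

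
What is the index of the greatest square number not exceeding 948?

30

Solve n² ≤ 948 for integer n.
n = 30 gives 900 ≤ 948, while n = 31 gives 961 > 948; so the answer is index 30.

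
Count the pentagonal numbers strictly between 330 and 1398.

15

The n-th pentagonal number is n(3n−1)/2.
Smallest index with value > 330: n = 16 (giving 376).
Largest index with value < 1398: n = 30 (giving 1335).
Indices 16 through 30: 15 terms.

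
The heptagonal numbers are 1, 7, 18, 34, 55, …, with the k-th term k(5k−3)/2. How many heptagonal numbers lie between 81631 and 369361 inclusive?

The n-th heptagonal number is n(5n−3)/2.
Smallest index with value ≥ 81631: n = 181 (giving 81631).
Largest index with value ≤ 369361: n = 384 (giving 368064).
Indices 181 through 384: 204 terms.

204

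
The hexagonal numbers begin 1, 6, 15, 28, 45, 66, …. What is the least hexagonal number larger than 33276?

Solve n(2n−1) > 33276 for integer n.
The largest n with value ≤ 33276 is 129 (since 33153 ≤ 33276 < 33670), so the first above is n = 130, value 33670.

33670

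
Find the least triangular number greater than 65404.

65703

Solve n(n+1)/2 > 65404 for integer n.
The largest n with value ≤ 65404 is 361 (since 65341 ≤ 65404 < 65703), so the first above is n = 362, value 65703.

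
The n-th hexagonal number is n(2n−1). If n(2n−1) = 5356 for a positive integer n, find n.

52

Set n(2n−1) = 5356, giving 2n² − n − 5356 = 0.
The discriminant is 1 + 8·5356 = 42849, and √42849 = 207.
So n = (1 + 207) / 4 = 208/4 = 52.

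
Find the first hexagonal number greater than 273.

276

Solve n(2n−1) > 273 for integer n.
The largest n with value ≤ 273 is 11 (since 231 ≤ 273 < 276), so the first above is n = 12, value 276.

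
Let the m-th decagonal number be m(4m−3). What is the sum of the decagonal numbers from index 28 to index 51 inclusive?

151540

Σ i(4i−3) = 4Σi² − 3Σi over i = 28..51.
Σi = 1326 − 378 = 948 and Σi² = 45526 − 6930 = 38596.
4·38596 − 3·948 = 151540.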